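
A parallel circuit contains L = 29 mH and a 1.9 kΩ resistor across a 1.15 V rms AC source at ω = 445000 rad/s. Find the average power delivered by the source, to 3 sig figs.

696 μW

X_L = ωL = 12900 Ω
Parallel: admittances add. Y = 1/R + 1/(jωL)
Y = (0.000526 − j7.75e-05) S
|Y| = 0.000532 S → |Z| = 1/|Y| = 1880 Ω, ∠Z = −∠Y = 8.38°
I = V/|Z| = 612 μA
P = VI cos φ = 1.15 × 0.000612 × cos(8.38°) = 696 μW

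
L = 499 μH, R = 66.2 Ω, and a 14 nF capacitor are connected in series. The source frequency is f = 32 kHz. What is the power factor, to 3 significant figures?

0.251

ω = 2πf = 201100 rad/s
X_L = ωL = 100 Ω
X_C = 1/(ωC) = 355 Ω
Net reactance X = X_L − X_C = -255 Ω
Z = 66.2 − j255 Ω
|Z| = √(66.2² + 255²) = 263 Ω
∠Z = arctan(-255/66.2) = -75.4°
cos φ = cos(-75.4°) = 0.251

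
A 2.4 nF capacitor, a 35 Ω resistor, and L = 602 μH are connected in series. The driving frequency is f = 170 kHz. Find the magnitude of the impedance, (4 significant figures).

255.3 Ω

ω = 2πf = 1.068e+06 rad/s
X_L = ωL = 643.0 Ω
X_C = 1/(ωC) = 390.1 Ω
Net reactance X = X_L − X_C = 252.9 Ω
Z = 35.00 + j252.9 Ω
|Z| = √(35.00² + 252.9²) = 255.3 Ω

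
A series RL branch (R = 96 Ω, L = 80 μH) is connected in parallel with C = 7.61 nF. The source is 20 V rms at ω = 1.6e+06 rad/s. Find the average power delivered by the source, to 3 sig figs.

X_L = ωL = 128 Ω
X_C = 1/(ωC) = 82.1 Ω
Branch 1 (R+jX_L): Z₁ = 96.0 + j128 Ω, |Z₁| = 160 Ω
Branch 2 (−jX_C): Z₂ = −j82.1 Ω
Parallel: Z = Z₁Z₂/(Z₁+Z₂), |Z| = 124 Ω, ∠Z = -62.4°
I = V/|Z| = 162 mA
P = VI cos φ = 20 × 0.162 × cos(-62.4°) = 1.50 W

1.50 W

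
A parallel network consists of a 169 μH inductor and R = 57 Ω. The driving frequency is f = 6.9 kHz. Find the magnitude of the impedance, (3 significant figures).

ω = 2πf = 43350 rad/s
X_L = ωL = 7.33 Ω
Parallel: admittances add. Y = 1/R + 1/(jωL)
Y = (0.0175 − j0.136) S
|Y| = 0.138 S → |Z| = 1/|Y| = 7.27 Ω, ∠Z = −∠Y = 82.7°

7.27 Ω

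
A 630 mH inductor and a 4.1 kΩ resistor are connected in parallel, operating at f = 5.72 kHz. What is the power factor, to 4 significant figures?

ω = 2πf = 35940 rad/s
X_L = ωL = 22640 Ω
Parallel: admittances add. Y = 1/R + 1/(jωL)
Y = (0.0002439 − j4.417e-05) S
|Y| = 0.0002479 S → |Z| = 1/|Y| = 4034 Ω, ∠Z = −∠Y = 10.26°
cos φ = cos(10.26°) = 0.9840

0.9840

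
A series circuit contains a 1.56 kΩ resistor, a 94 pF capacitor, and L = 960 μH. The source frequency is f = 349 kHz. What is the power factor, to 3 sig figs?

0.494

ω = 2πf = 2.193e+06 rad/s
X_L = ωL = 2110 Ω
X_C = 1/(ωC) = 4850 Ω
Net reactance X = X_L − X_C = -2750 Ω
Z = 1560 − j2750 Ω
|Z| = √(1560² + 2750²) = 3160 Ω
∠Z = arctan(-2750/1560) = -60.4°
cos φ = cos(-60.4°) = 0.494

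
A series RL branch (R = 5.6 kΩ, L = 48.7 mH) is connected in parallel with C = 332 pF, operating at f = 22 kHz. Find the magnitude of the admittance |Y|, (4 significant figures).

ω = 2πf = 138200 rad/s
X_L = ωL = 6732 Ω
X_C = 1/(ωC) = 21790 Ω
Branch 1 (R+jX_L): Z₁ = 5600 + j6732 Ω, |Z₁| = 8757 Ω
Branch 2 (−jX_C): Z₂ = −j21790 Ω
Parallel: Z = Z₁Z₂/(Z₁+Z₂), |Z| = 11880 Ω, ∠Z = 29.84°
|Y| = 1/|Z| = 84.20 μS

84.20 μS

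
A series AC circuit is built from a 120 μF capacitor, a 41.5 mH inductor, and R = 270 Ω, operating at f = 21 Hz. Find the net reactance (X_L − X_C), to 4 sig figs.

ω = 2πf = 131.9 rad/s
X_L = ωL = 5.476 Ω
X_C = 1/(ωC) = 63.16 Ω
X = 5.476 − 63.16 = -57.68 Ω

-57.68 Ω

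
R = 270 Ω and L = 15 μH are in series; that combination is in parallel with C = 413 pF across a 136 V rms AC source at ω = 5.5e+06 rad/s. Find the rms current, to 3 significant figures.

490 mA

X_L = ωL = 82.5 Ω
X_C = 1/(ωC) = 440 Ω
Branch 1 (R+jX_L): Z₁ = 270 + j82.5 Ω, |Z₁| = 282 Ω
Branch 2 (−jX_C): Z₂ = −j440 Ω
Parallel: Z = Z₁Z₂/(Z₁+Z₂), |Z| = 277 Ω, ∠Z = -20.1°
I = V/|Z| = 136/277 = 490 mA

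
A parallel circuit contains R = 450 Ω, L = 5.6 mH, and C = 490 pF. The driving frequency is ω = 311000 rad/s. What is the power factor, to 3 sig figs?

0.982

X_L = ωL = 1740 Ω
X_C = 1/(ωC) = 6560 Ω
Parallel: admittances add. Y = 1/R + 1/(jωL) + jωC
Y = (0.00222 − j0.000422) S
|Y| = 0.00226 S → |Z| = 1/|Y| = 442 Ω, ∠Z = −∠Y = 10.7°
cos φ = cos(10.7°) = 0.982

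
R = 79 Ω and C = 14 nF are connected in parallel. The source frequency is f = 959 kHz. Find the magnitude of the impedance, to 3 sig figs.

11.7 Ω

ω = 2πf = 6.026e+06 rad/s
X_C = 1/(ωC) = 11.9 Ω
Parallel: admittances add. Y = 1/R + jωC
Y = (0.0127 + j0.0844) S
|Y| = 0.0853 S → |Z| = 1/|Y| = 11.7 Ω, ∠Z = −∠Y = -81.5°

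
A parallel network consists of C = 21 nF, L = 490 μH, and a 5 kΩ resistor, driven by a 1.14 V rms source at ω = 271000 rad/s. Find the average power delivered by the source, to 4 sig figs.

259.9 μW

X_L = ωL = 132.8 Ω
X_C = 1/(ωC) = 175.7 Ω
Parallel: admittances add. Y = 1/R + 1/(jωL) + jωC
Y = (0.0002000 − j0.001840) S
|Y| = 0.001851 S → |Z| = 1/|Y| = 540.4 Ω, ∠Z = −∠Y = 83.80°
I = V/|Z| = 2.110 mA
P = VI cos φ = 1.14 × 0.002110 × cos(83.80°) = 259.9 μW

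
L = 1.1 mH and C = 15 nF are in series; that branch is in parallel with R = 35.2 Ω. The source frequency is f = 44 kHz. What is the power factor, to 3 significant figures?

ω = 2πf = 276500 rad/s
X_L = ωL = 304 Ω
X_C = 1/(ωC) = 241 Ω
Branch 1: Z₁ = R = 35.2 Ω
Branch 2 (series LC): Z₂ = j(X_L − X_C) = j63.0 Ω
Parallel: Z = Z₁Z₂/(Z₁+Z₂), |Z| = 30.7 Ω, ∠Z = 29.2°
cos φ = cos(29.2°) = 0.873

0.873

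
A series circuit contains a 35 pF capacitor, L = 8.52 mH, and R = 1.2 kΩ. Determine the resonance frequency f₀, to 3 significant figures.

291 kHz

ω₀ = 1/√(LC) = 1/√(0.00852 × 3.5e-11) = 1.831e+06 rad/s
f₀ = ω₀/(2π) = 291 kHz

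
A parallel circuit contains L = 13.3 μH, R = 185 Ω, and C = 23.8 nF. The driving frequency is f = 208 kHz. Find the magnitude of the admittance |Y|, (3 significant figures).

ω = 2πf = 1.307e+06 rad/s
X_L = ωL = 17.4 Ω
X_C = 1/(ωC) = 32.1 Ω
Parallel: admittances add. Y = 1/R + 1/(jωL) + jωC
Y = (0.00541 − j0.0264) S
|Y| = 0.0270 S → |Z| = 1/|Y| = 37.1 Ω, ∠Z = −∠Y = 78.4°

27.0 mS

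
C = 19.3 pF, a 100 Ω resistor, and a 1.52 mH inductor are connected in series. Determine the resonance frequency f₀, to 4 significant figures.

929.2 kHz

ω₀ = 1/√(LC) = 1/√(0.00152 × 1.93e-11) = 5.838e+06 rad/s
f₀ = ω₀/(2π) = 929.2 kHz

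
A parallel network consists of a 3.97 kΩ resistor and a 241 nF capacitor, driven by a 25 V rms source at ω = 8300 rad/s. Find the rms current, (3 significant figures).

X_C = 1/(ωC) = 500 Ω
Parallel: admittances add. Y = 1/R + jωC
Y = (0.000252 + j0.00200) S
|Y| = 0.00202 S → |Z| = 1/|Y| = 496 Ω, ∠Z = −∠Y = -82.8°
I = V/|Z| = 25/496 = 50.4 mA

50.4 mA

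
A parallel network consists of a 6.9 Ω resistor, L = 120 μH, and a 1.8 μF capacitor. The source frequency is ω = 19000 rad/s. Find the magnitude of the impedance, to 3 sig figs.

2.33 Ω

X_L = ωL = 2.28 Ω
X_C = 1/(ωC) = 29.2 Ω
Parallel: admittances add. Y = 1/R + 1/(jωL) + jωC
Y = (0.145 − j0.404) S
|Y| = 0.430 S → |Z| = 1/|Y| = 2.33 Ω, ∠Z = −∠Y = 70.3°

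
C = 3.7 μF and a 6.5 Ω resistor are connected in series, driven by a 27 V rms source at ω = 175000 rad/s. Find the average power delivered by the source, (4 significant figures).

106.2 W

X_C = 1/(ωC) = 1.544 Ω
Z = 6.500 − j1.544 Ω
|Z| = √(6.500² + 1.544²) = 6.681 Ω
∠Z = arctan(-1.544/6.500) = -13.37°
I = V/|Z| = 4.041 A
P = VI cos φ = 27 × 4.041 × cos(-13.37°) = 106.2 W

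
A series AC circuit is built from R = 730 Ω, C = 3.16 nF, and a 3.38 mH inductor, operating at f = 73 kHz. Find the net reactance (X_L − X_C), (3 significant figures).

ω = 2πf = 458700 rad/s
X_L = ωL = 1550 Ω
X_C = 1/(ωC) = 690 Ω
X = 1550 − 690 = 860 Ω

860 Ω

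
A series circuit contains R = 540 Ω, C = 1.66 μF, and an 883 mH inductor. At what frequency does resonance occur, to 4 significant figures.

ω₀ = 1/√(LC) = 1/√(0.883 × 1.66e-06) = 826.0 rad/s
f₀ = ω₀/(2π) = 131.5 Hz

131.5 Hz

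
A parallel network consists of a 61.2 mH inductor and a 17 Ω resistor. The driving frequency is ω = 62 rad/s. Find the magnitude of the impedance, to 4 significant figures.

3.703 Ω

X_L = ωL = 3.794 Ω
Parallel: admittances add. Y = 1/R + 1/(jωL)
Y = (0.05882 − j0.2635) S
|Y| = 0.2700 S → |Z| = 1/|Y| = 3.703 Ω, ∠Z = −∠Y = 77.42°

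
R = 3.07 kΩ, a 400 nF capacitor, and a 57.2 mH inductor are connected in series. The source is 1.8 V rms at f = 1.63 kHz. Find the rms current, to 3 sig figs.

583 μA

ω = 2πf = 10240 rad/s
X_L = ωL = 586 Ω
X_C = 1/(ωC) = 244 Ω
Net reactance X = X_L − X_C = 342 Ω
Z = 3070 + j342 Ω
|Z| = √(3070² + 342²) = 3090 Ω
I = V/|Z| = 1.8/3090 = 583 μA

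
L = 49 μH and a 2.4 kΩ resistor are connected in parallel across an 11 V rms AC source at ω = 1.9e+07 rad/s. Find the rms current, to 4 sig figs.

12.67 mA

X_L = ωL = 931.0 Ω
Parallel: admittances add. Y = 1/R + 1/(jωL)
Y = (0.0004167 − j0.001074) S
|Y| = 0.001152 S → |Z| = 1/|Y| = 868.0 Ω, ∠Z = −∠Y = 68.80°
I = V/|Z| = 11/868.0 = 12.67 mA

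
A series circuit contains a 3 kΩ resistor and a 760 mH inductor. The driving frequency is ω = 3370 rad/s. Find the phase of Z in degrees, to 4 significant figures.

40.49°

X_L = ωL = 2561 Ω
Z = 3000 + j2561 Ω
|Z| = √(3000² + 2561²) = 3945 Ω
∠Z = arctan(2561/3000) = 40.49°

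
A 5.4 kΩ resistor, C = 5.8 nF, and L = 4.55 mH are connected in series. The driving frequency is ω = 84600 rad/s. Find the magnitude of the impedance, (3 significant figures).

X_L = ωL = 385 Ω
X_C = 1/(ωC) = 2040 Ω
Net reactance X = X_L − X_C = -1650 Ω
Z = 5400 − j1650 Ω
|Z| = √(5400² + 1650²) = 5650 Ω

5650 Ω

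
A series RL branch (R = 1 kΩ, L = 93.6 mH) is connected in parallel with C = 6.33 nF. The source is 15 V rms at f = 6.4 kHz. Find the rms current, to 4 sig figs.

993.6 μA

ω = 2πf = 40210 rad/s
X_L = ωL = 3764 Ω
X_C = 1/(ωC) = 3929 Ω
Branch 1 (R+jX_L): Z₁ = 1000 + j3764 Ω, |Z₁| = 3894 Ω
Branch 2 (−jX_C): Z₂ = −j3929 Ω
Parallel: Z = Z₁Z₂/(Z₁+Z₂), |Z| = 15100 Ω, ∠Z = -5.526°
I = V/|Z| = 15/15100 = 993.6 μA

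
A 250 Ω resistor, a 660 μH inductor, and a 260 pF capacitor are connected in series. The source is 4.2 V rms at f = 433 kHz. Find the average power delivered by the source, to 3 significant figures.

ω = 2πf = 2.721e+06 rad/s
X_L = ωL = 1800 Ω
X_C = 1/(ωC) = 1410 Ω
Net reactance X = X_L − X_C = 382 Ω
Z = 250 + j382 Ω
|Z| = √(250² + 382²) = 456 Ω
∠Z = arctan(382/250) = 56.8°
I = V/|Z| = 9.20 mA
P = VI cos φ = 4.2 × 0.00920 × cos(56.8°) = 21.2 mW

21.2 mW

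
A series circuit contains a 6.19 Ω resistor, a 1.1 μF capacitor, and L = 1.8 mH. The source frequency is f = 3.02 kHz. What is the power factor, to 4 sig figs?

0.4104

ω = 2πf = 18980 rad/s
X_L = ωL = 34.16 Ω
X_C = 1/(ωC) = 47.91 Ω
Net reactance X = X_L − X_C = -13.75 Ω
Z = 6.190 − j13.75 Ω
|Z| = √(6.190² + 13.75²) = 15.08 Ω
∠Z = arctan(-13.75/6.190) = -65.77°
cos φ = cos(-65.77°) = 0.4104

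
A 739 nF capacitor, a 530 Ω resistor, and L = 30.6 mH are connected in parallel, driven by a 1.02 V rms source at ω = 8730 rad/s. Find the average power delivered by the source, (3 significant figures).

X_L = ωL = 267 Ω
X_C = 1/(ωC) = 155 Ω
Parallel: admittances add. Y = 1/R + 1/(jωL) + jωC
Y = (0.00189 + j0.00271) S
|Y| = 0.00330 S → |Z| = 1/|Y| = 303 Ω, ∠Z = −∠Y = -55.1°
I = V/|Z| = 3.37 mA
P = VI cos φ = 1.02 × 0.00337 × cos(-55.1°) = 1.96 mW

1.96 mW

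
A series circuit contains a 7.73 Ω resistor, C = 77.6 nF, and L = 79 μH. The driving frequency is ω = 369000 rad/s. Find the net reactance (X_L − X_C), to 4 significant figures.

-5.772 Ω

X_L = ωL = 29.15 Ω
X_C = 1/(ωC) = 34.92 Ω
X = 29.15 − 34.92 = -5.772 Ω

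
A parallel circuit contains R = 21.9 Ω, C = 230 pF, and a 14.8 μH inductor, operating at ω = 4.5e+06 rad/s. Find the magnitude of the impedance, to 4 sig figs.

X_L = ωL = 66.60 Ω
X_C = 1/(ωC) = 966.2 Ω
Parallel: admittances add. Y = 1/R + 1/(jωL) + jωC
Y = (0.04566 − j0.01398) S
|Y| = 0.04775 S → |Z| = 1/|Y| = 20.94 Ω, ∠Z = −∠Y = 17.02°

20.94 Ω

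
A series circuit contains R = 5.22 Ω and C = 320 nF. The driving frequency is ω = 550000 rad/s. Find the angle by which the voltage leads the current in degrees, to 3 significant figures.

X_C = 1/(ωC) = 5.68 Ω
Z = 5.22 − j5.68 Ω
|Z| = √(5.22² + 5.68²) = 7.72 Ω
∠Z = arctan(-5.68/5.22) = -47.4°

-47.4°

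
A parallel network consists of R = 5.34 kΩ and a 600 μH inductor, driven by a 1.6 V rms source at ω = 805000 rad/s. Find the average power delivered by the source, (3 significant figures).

X_L = ωL = 483 Ω
Parallel: admittances add. Y = 1/R + 1/(jωL)
Y = (0.000187 − j0.00207) S
|Y| = 0.00208 S → |Z| = 1/|Y| = 481 Ω, ∠Z = −∠Y = 84.8°
I = V/|Z| = 3.33 mA
P = VI cos φ = 1.6 × 0.00333 × cos(84.8°) = 479 μW

479 μW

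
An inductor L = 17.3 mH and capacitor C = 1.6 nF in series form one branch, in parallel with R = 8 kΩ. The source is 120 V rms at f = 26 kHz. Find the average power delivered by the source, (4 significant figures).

ω = 2πf = 163400 rad/s
X_L = ωL = 2826 Ω
X_C = 1/(ωC) = 3826 Ω
Branch 1: Z₁ = R = 8000 Ω
Branch 2 (series LC): Z₂ = j(X_L − X_C) = −j999.7 Ω
Parallel: Z = Z₁Z₂/(Z₁+Z₂), |Z| = 991.9 Ω, ∠Z = -82.88°
I = V/|Z| = 121.0 mA
P = VI cos φ = 120 × 0.1210 × cos(-82.88°) = 1.800 W

1.800 W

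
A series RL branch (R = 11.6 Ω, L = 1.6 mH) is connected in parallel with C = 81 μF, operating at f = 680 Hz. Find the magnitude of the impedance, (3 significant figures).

ω = 2πf = 4273 rad/s
X_L = ωL = 6.84 Ω
X_C = 1/(ωC) = 2.89 Ω
Branch 1 (R+jX_L): Z₁ = 11.6 + j6.84 Ω, |Z₁| = 13.5 Ω
Branch 2 (−jX_C): Z₂ = −j2.89 Ω
Parallel: Z = Z₁Z₂/(Z₁+Z₂), |Z| = 3.18 Ω, ∠Z = -78.3°

3.18 Ω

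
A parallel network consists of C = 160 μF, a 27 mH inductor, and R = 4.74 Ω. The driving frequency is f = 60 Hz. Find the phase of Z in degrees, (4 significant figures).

10.19°

ω = 2πf = 377.0 rad/s
X_L = ωL = 10.18 Ω
X_C = 1/(ωC) = 16.58 Ω
Parallel: admittances add. Y = 1/R + 1/(jωL) + jωC
Y = (0.2110 − j0.03793) S
|Y| = 0.2144 S → |Z| = 1/|Y| = 4.665 Ω, ∠Z = −∠Y = 10.19°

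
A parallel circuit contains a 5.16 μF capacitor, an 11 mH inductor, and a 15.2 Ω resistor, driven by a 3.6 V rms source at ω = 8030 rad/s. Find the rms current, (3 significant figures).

X_L = ωL = 88.3 Ω
X_C = 1/(ωC) = 24.1 Ω
Parallel: admittances add. Y = 1/R + 1/(jωL) + jωC
Y = (0.0658 + j0.0301) S
|Y| = 0.0724 S → |Z| = 1/|Y| = 13.8 Ω, ∠Z = −∠Y = -24.6°
I = V/|Z| = 3.6/13.8 = 260 mA

260 mA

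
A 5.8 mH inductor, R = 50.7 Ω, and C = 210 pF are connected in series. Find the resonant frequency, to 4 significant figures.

144.2 kHz

ω₀ = 1/√(LC) = 1/√(0.0058 × 2.1e-10) = 906100 rad/s
f₀ = ω₀/(2π) = 144.2 kHz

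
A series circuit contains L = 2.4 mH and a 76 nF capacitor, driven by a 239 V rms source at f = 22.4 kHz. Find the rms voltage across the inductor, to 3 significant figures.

ω = 2πf = 140700 rad/s
X_L = ωL = 338 Ω
X_C = 1/(ωC) = 93.5 Ω
Net reactance X = X_L − X_C = 244 Ω
Z = j244 Ω
|Z| = √(0² + 244²) = 244 Ω
I = V/|Z| = 978 mA
V_L = I·|Z_L| = 0.978 × 338 = 330 V

330 V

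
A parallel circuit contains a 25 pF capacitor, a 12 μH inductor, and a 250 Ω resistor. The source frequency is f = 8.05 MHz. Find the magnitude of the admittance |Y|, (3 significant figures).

ω = 2πf = 5.058e+07 rad/s
X_L = ωL = 607 Ω
X_C = 1/(ωC) = 791 Ω
Parallel: admittances add. Y = 1/R + 1/(jωL) + jωC
Y = (0.00400 − j0.000383) S
|Y| = 0.00402 S → |Z| = 1/|Y| = 249 Ω, ∠Z = −∠Y = 5.47°

4.02 mS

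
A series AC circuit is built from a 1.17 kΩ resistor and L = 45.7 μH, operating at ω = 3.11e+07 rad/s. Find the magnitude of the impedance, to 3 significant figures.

1840 Ω

X_L = ωL = 1420 Ω
Z = 1170 + j1420 Ω
|Z| = √(1170² + 1420²) = 1840 Ω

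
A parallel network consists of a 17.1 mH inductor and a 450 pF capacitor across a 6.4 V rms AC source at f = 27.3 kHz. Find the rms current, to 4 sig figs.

1.688 mA

ω = 2πf = 171500 rad/s
X_L = ωL = 2933 Ω
X_C = 1/(ωC) = 12960 Ω
Parallel: admittances add. Y = 1/(jωL) + jωC
Y = (0 − j0.0002637) S
|Y| = 0.0002637 S → |Z| = 1/|Y| = 3792 Ω, ∠Z = −∠Y = 90.00°
I = V/|Z| = 6.4/3792 = 1.688 mA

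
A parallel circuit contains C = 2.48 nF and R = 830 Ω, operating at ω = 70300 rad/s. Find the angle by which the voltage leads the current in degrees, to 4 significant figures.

X_C = 1/(ωC) = 5736 Ω
Parallel: admittances add. Y = 1/R + jωC
Y = (0.001205 + j0.0001743) S
|Y| = 0.001217 S → |Z| = 1/|Y| = 821.4 Ω, ∠Z = −∠Y = -8.234°

-8.234°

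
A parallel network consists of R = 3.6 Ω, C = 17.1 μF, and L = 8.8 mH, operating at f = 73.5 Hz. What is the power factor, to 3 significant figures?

ω = 2πf = 461.8 rad/s
X_L = ωL = 4.06 Ω
X_C = 1/(ωC) = 127 Ω
Parallel: admittances add. Y = 1/R + 1/(jωL) + jωC
Y = (0.278 − j0.238) S
|Y| = 0.366 S → |Z| = 1/|Y| = 2.73 Ω, ∠Z = −∠Y = 40.6°
cos φ = cos(40.6°) = 0.759

0.759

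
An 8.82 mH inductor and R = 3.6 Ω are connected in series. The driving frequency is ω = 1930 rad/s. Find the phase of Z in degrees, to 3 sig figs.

78.1°

X_L = ωL = 17.0 Ω
Z = 3.60 + j17.0 Ω
|Z| = √(3.60² + 17.0²) = 17.4 Ω
∠Z = arctan(17.0/3.60) = 78.1°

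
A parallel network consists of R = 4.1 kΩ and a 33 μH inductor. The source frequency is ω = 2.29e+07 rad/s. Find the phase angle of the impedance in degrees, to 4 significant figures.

X_L = ωL = 755.7 Ω
Parallel: admittances add. Y = 1/R + 1/(jωL)
Y = (0.0002439 − j0.001323) S
|Y| = 0.001346 S → |Z| = 1/|Y| = 743.2 Ω, ∠Z = −∠Y = 79.56°

79.56°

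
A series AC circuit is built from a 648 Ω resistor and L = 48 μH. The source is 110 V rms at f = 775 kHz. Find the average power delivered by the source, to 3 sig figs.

16.5 W

ω = 2πf = 4.869e+06 rad/s
X_L = ωL = 234 Ω
Z = 648 + j234 Ω
|Z| = √(648² + 234²) = 689 Ω
∠Z = arctan(234/648) = 19.8°
I = V/|Z| = 160 mA
P = VI cos φ = 110 × 0.160 × cos(19.8°) = 16.5 W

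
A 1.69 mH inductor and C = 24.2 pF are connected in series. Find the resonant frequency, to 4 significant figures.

ω₀ = 1/√(LC) = 1/√(0.00169 × 2.42e-11) = 4.945e+06 rad/s
f₀ = ω₀/(2π) = 787.0 kHz

787.0 kHz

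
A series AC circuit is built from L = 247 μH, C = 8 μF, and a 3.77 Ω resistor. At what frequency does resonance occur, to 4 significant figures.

ω₀ = 1/√(LC) = 1/√(0.000247 × 8e-06) = 22500 rad/s
f₀ = ω₀/(2π) = 3.580 kHz

3.580 kHz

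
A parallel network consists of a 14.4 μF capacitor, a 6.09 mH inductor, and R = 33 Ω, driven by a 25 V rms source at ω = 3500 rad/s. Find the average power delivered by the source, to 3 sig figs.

18.9 W

X_L = ωL = 21.3 Ω
X_C = 1/(ωC) = 19.8 Ω
Parallel: admittances add. Y = 1/R + 1/(jωL) + jωC
Y = (0.0303 + j0.00348) S
|Y| = 0.0305 S → |Z| = 1/|Y| = 32.8 Ω, ∠Z = −∠Y = -6.56°
I = V/|Z| = 763 mA
P = VI cos φ = 25 × 0.763 × cos(-6.56°) = 18.9 W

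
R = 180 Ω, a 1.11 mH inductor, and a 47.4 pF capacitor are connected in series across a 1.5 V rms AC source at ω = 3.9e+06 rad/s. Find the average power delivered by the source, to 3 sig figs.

X_L = ωL = 4330 Ω
X_C = 1/(ωC) = 5410 Ω
Net reactance X = X_L − X_C = -1080 Ω
Z = 180 − j1080 Ω
|Z| = √(180² + 1080²) = 1100 Ω
∠Z = arctan(-1080/180) = -80.5°
I = V/|Z| = 1.37 mA
P = VI cos φ = 1.5 × 0.00137 × cos(-80.5°) = 338 μW

338 μW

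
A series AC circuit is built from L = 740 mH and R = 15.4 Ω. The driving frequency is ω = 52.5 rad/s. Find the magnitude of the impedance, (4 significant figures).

41.79 Ω

X_L = ωL = 38.85 Ω
Z = 15.40 + j38.85 Ω
|Z| = √(15.40² + 38.85²) = 41.79 Ω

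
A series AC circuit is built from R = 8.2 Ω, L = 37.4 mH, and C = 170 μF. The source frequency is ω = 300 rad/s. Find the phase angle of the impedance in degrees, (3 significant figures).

X_L = ωL = 11.2 Ω
X_C = 1/(ωC) = 19.6 Ω
Net reactance X = X_L − X_C = -8.39 Ω
Z = 8.20 − j8.39 Ω
|Z| = √(8.20² + 8.39²) = 11.7 Ω
∠Z = arctan(-8.39/8.20) = -45.6°

-45.6°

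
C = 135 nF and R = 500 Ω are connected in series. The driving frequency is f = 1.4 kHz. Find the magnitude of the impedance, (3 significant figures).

ω = 2πf = 8796 rad/s
X_C = 1/(ωC) = 842 Ω
Z = 500 − j842 Ω
|Z| = √(500² + 842²) = 979 Ω

979 Ω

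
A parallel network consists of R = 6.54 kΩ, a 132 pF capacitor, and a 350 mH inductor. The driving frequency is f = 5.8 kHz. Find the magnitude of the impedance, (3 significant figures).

5890 Ω

ω = 2πf = 36440 rad/s
X_L = ωL = 12800 Ω
X_C = 1/(ωC) = 208000 Ω
Parallel: admittances add. Y = 1/R + 1/(jωL) + jωC
Y = (0.000153 − j7.36e-05) S
|Y| = 0.000170 S → |Z| = 1/|Y| = 5890 Ω, ∠Z = −∠Y = 25.7°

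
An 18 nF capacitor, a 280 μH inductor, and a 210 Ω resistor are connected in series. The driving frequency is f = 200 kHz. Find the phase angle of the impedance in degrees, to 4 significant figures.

ω = 2πf = 1.257e+06 rad/s
X_L = ωL = 351.9 Ω
X_C = 1/(ωC) = 44.21 Ω
Net reactance X = X_L − X_C = 307.6 Ω
Z = 210.0 + j307.6 Ω
|Z| = √(210.0² + 307.6²) = 372.5 Ω
∠Z = arctan(307.6/210.0) = 55.68°

55.68°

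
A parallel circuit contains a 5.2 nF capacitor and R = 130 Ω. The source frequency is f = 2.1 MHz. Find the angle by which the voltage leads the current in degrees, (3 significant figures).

ω = 2πf = 1.319e+07 rad/s
X_C = 1/(ωC) = 14.6 Ω
Parallel: admittances add. Y = 1/R + jωC
Y = (0.00769 + j0.0686) S
|Y| = 0.0690 S → |Z| = 1/|Y| = 14.5 Ω, ∠Z = −∠Y = -83.6°

-83.6°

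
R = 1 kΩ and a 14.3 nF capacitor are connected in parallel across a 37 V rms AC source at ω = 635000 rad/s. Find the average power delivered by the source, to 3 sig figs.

1.37 W

X_C = 1/(ωC) = 110 Ω
Parallel: admittances add. Y = 1/R + jωC
Y = (0.00100 + j0.00908) S
|Y| = 0.00914 S → |Z| = 1/|Y| = 109 Ω, ∠Z = −∠Y = -83.7°
I = V/|Z| = 338 mA
P = VI cos φ = 37 × 0.338 × cos(-83.7°) = 1.37 W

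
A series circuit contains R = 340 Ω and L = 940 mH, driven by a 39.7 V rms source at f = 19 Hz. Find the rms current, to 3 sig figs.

111 mA

ω = 2πf = 119.4 rad/s
X_L = ωL = 112 Ω
Z = 340 + j112 Ω
|Z| = √(340² + 112²) = 358 Ω
I = V/|Z| = 39.7/358 = 111 mA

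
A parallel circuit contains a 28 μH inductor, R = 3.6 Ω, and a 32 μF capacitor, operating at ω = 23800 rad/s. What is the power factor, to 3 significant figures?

X_L = ωL = 0.666 Ω
X_C = 1/(ωC) = 1.31 Ω
Parallel: admittances add. Y = 1/R + 1/(jωL) + jωC
Y = (0.278 − j0.739) S
|Y| = 0.789 S → |Z| = 1/|Y| = 1.27 Ω, ∠Z = −∠Y = 69.4°
cos φ = cos(69.4°) = 0.352

0.352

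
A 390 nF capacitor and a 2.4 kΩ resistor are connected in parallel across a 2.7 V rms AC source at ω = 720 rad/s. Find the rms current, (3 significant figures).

1.36 mA

X_C = 1/(ωC) = 3560 Ω
Parallel: admittances add. Y = 1/R + jωC
Y = (0.000417 + j0.000281) S
|Y| = 0.000502 S → |Z| = 1/|Y| = 1990 Ω, ∠Z = −∠Y = -34.0°
I = V/|Z| = 2.7/1990 = 1.36 mA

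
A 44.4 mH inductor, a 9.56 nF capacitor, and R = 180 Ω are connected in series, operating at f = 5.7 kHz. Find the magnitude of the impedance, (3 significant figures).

1340 Ω

ω = 2πf = 35810 rad/s
X_L = ωL = 1590 Ω
X_C = 1/(ωC) = 2920 Ω
Net reactance X = X_L − X_C = -1330 Ω
Z = 180 − j1330 Ω
|Z| = √(180² + 1330²) = 1340 Ω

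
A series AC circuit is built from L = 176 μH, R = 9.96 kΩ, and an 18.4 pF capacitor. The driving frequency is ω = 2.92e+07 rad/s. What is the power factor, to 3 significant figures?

X_L = ωL = 5140 Ω
X_C = 1/(ωC) = 1860 Ω
Net reactance X = X_L − X_C = 3280 Ω
Z = 9960 + j3280 Ω
|Z| = √(9960² + 3280²) = 10500 Ω
∠Z = arctan(3280/9960) = 18.2°
cos φ = cos(18.2°) = 0.950

0.950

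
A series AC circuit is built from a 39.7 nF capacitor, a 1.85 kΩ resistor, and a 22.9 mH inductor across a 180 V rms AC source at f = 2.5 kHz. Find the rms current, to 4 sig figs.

80.74 mA

ω = 2πf = 15710 rad/s
X_L = ωL = 359.7 Ω
X_C = 1/(ωC) = 1604 Ω
Net reactance X = X_L − X_C = -1244 Ω
Z = 1850 − j1244 Ω
|Z| = √(1850² + 1244²) = 2229 Ω
I = V/|Z| = 180/2229 = 80.74 mA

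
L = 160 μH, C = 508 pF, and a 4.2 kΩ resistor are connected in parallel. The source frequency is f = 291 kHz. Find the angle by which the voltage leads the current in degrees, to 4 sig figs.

84.54°

ω = 2πf = 1.828e+06 rad/s
X_L = ωL = 292.5 Ω
X_C = 1/(ωC) = 1077 Ω
Parallel: admittances add. Y = 1/R + 1/(jωL) + jωC
Y = (0.0002381 − j0.002489) S
|Y| = 0.002501 S → |Z| = 1/|Y| = 399.9 Ω, ∠Z = −∠Y = 84.54°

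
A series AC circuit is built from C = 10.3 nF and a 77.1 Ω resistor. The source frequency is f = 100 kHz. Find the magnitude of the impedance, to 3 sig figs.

173 Ω

ω = 2πf = 628300 rad/s
X_C = 1/(ωC) = 155 Ω
Z = 77.1 − j155 Ω
|Z| = √(77.1² + 155²) = 173 Ω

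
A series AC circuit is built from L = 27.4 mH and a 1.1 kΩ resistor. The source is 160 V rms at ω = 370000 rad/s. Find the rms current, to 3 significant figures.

15.7 mA

X_L = ωL = 10100 Ω
Z = 1100 + j10100 Ω
|Z| = √(1100² + 10100²) = 10200 Ω
I = V/|Z| = 160/10200 = 15.7 mA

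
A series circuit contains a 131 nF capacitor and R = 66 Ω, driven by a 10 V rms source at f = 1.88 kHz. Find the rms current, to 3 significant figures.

ω = 2πf = 11810 rad/s
X_C = 1/(ωC) = 646 Ω
Z = 66.0 − j646 Ω
|Z| = √(66.0² + 646²) = 650 Ω
I = V/|Z| = 10/650 = 15.4 mA

15.4 mA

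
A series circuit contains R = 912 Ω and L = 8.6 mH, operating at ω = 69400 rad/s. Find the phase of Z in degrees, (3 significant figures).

33.2°

X_L = ωL = 597 Ω
Z = 912 + j597 Ω
|Z| = √(912² + 597²) = 1090 Ω
∠Z = arctan(597/912) = 33.2°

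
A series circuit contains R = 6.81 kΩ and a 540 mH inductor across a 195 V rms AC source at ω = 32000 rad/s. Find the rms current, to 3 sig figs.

10.5 mA

X_L = ωL = 17300 Ω
Z = 6810 + j17300 Ω
|Z| = √(6810² + 17300²) = 18600 Ω
I = V/|Z| = 195/18600 = 10.5 mA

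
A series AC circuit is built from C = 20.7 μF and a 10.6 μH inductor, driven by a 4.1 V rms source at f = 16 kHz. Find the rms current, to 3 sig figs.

ω = 2πf = 100500 rad/s
X_L = ωL = 1.07 Ω
X_C = 1/(ωC) = 0.481 Ω
Net reactance X = X_L − X_C = 0.585 Ω
Z = j0.585 Ω
|Z| = √(0² + 0.585²) = 0.585 Ω
I = V/|Z| = 4.1/0.585 = 7.01 A

7.01 A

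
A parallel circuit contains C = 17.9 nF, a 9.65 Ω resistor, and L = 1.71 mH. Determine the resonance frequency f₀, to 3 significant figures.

28.8 kHz

ω₀ = 1/√(LC) = 1/√(0.00171 × 1.79e-08) = 180700 rad/s
f₀ = ω₀/(2π) = 28.8 kHz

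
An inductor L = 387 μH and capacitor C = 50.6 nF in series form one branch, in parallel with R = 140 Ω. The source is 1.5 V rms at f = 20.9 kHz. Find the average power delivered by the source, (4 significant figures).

ω = 2πf = 131300 rad/s
X_L = ωL = 50.82 Ω
X_C = 1/(ωC) = 150.5 Ω
Branch 1: Z₁ = R = 140.0 Ω
Branch 2 (series LC): Z₂ = j(X_L − X_C) = −j99.68 Ω
Parallel: Z = Z₁Z₂/(Z₁+Z₂), |Z| = 81.20 Ω, ∠Z = -54.55°
I = V/|Z| = 18.47 mA
P = VI cos φ = 1.5 × 0.01847 × cos(-54.55°) = 16.07 mW

16.07 mW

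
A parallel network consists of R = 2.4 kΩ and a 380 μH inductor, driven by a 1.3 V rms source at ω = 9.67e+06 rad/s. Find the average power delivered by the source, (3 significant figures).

X_L = ωL = 3670 Ω
Parallel: admittances add. Y = 1/R + 1/(jωL)
Y = (0.000417 − j0.000272) S
|Y| = 0.000498 S → |Z| = 1/|Y| = 2010 Ω, ∠Z = −∠Y = 33.1°
I = V/|Z| = 647 μA
P = VI cos φ = 1.3 × 0.000647 × cos(33.1°) = 704 μW

704 μW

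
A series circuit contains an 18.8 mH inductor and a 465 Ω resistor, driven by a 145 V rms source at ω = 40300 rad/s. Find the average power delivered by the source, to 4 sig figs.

12.37 W

X_L = ωL = 757.6 Ω
Z = 465.0 + j757.6 Ω
|Z| = √(465.0² + 757.6²) = 889.0 Ω
∠Z = arctan(757.6/465.0) = 58.46°
I = V/|Z| = 163.1 mA
P = VI cos φ = 145 × 0.1631 × cos(58.46°) = 12.37 W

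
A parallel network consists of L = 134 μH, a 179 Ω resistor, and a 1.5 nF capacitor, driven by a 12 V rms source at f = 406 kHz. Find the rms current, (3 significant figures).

67.9 mA

ω = 2πf = 2.551e+06 rad/s
X_L = ωL = 342 Ω
X_C = 1/(ωC) = 261 Ω
Parallel: admittances add. Y = 1/R + 1/(jωL) + jωC
Y = (0.00559 + j0.000901) S
|Y| = 0.00566 S → |Z| = 1/|Y| = 177 Ω, ∠Z = −∠Y = -9.16°
I = V/|Z| = 12/177 = 67.9 mA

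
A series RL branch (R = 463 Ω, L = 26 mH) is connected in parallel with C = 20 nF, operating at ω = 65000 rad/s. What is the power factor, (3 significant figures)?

0.197

X_L = ωL = 1690 Ω
X_C = 1/(ωC) = 769 Ω
Branch 1 (R+jX_L): Z₁ = 463 + j1690 Ω, |Z₁| = 1750 Ω
Branch 2 (−jX_C): Z₂ = −j769 Ω
Parallel: Z = Z₁Z₂/(Z₁+Z₂), |Z| = 1310 Ω, ∠Z = -78.6°
cos φ = cos(-78.6°) = 0.197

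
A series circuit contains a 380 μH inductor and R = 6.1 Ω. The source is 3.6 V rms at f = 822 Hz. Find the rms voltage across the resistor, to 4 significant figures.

ω = 2πf = 5165 rad/s
X_L = ωL = 1.963 Ω
Z = 6.100 + j1.963 Ω
|Z| = √(6.100² + 1.963²) = 6.408 Ω
I = V/|Z| = 561.8 mA
V_R = I·|Z_R| = 0.5618 × 6.100 = 3.427 V

3.427 V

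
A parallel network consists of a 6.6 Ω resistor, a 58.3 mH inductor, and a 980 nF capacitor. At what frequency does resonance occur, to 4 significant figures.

ω₀ = 1/√(LC) = 1/√(0.0583 × 9.8e-07) = 4184 rad/s
f₀ = ω₀/(2π) = 665.8 Hz

665.8 Hz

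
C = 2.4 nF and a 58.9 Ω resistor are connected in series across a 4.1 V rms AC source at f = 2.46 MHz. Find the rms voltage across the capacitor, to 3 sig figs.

ω = 2πf = 1.546e+07 rad/s
X_C = 1/(ωC) = 27.0 Ω
Z = 58.9 − j27.0 Ω
|Z| = √(58.9² + 27.0²) = 64.8 Ω
I = V/|Z| = 63.3 mA
V_C = I·|Z_C| = 0.0633 × 27.0 = 1.71 V

1.71 V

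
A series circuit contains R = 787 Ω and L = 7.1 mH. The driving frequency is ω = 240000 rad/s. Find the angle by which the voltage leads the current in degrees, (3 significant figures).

X_L = ωL = 1700 Ω
Z = 787 + j1700 Ω
|Z| = √(787² + 1700²) = 1880 Ω
∠Z = arctan(1700/787) = 65.2°

65.2°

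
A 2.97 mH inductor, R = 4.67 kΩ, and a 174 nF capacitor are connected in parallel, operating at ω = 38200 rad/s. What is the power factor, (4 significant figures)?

X_L = ωL = 113.5 Ω
X_C = 1/(ωC) = 150.4 Ω
Parallel: admittances add. Y = 1/R + 1/(jωL) + jωC
Y = (0.0002141 − j0.002167) S
|Y| = 0.002178 S → |Z| = 1/|Y| = 459.2 Ω, ∠Z = −∠Y = 84.36°
cos φ = cos(84.36°) = 0.09832

0.09832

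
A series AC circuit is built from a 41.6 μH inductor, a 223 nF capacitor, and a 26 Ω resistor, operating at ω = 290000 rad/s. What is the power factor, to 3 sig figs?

X_L = ωL = 12.1 Ω
X_C = 1/(ωC) = 15.5 Ω
Net reactance X = X_L − X_C = -3.40 Ω
Z = 26.0 − j3.40 Ω
|Z| = √(26.0² + 3.40²) = 26.2 Ω
∠Z = arctan(-3.40/26.0) = -7.45°
cos φ = cos(-7.45°) = 0.992

0.992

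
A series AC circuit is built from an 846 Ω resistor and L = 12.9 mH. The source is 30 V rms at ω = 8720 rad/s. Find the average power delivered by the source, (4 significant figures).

1.045 W

X_L = ωL = 112.5 Ω
Z = 846.0 + j112.5 Ω
|Z| = √(846.0² + 112.5²) = 853.4 Ω
∠Z = arctan(112.5/846.0) = 7.574°
I = V/|Z| = 35.15 mA
P = VI cos φ = 30 × 0.03515 × cos(7.574°) = 1.045 W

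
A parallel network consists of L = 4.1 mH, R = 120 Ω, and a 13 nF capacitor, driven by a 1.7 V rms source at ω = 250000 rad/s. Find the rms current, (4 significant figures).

14.68 mA

X_L = ωL = 1025 Ω
X_C = 1/(ωC) = 307.7 Ω
Parallel: admittances add. Y = 1/R + 1/(jωL) + jωC
Y = (0.008333 + j0.002274) S
|Y| = 0.008638 S → |Z| = 1/|Y| = 115.8 Ω, ∠Z = −∠Y = -15.27°
I = V/|Z| = 1.7/115.8 = 14.68 mA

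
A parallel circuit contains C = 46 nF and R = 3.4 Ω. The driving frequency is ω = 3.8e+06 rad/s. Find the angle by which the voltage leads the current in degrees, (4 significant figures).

X_C = 1/(ωC) = 5.721 Ω
Parallel: admittances add. Y = 1/R + jωC
Y = (0.2941 + j0.1748) S
|Y| = 0.3421 S → |Z| = 1/|Y| = 2.923 Ω, ∠Z = −∠Y = -30.72°

-30.72°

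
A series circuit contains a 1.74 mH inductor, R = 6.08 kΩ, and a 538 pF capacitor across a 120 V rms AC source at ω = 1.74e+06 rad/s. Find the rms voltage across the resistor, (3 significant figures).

114 V

X_L = ωL = 3030 Ω
X_C = 1/(ωC) = 1070 Ω
Net reactance X = X_L − X_C = 1960 Ω
Z = 6080 + j1960 Ω
|Z| = √(6080² + 1960²) = 6390 Ω
I = V/|Z| = 18.8 mA
V_R = I·|Z_R| = 0.0188 × 6080 = 114 V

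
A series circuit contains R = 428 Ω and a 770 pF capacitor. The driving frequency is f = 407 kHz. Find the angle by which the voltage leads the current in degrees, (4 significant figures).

-49.88°

ω = 2πf = 2.557e+06 rad/s
X_C = 1/(ωC) = 507.8 Ω
Z = 428.0 − j507.8 Ω
|Z| = √(428.0² + 507.8²) = 664.1 Ω
∠Z = arctan(-507.8/428.0) = -49.88°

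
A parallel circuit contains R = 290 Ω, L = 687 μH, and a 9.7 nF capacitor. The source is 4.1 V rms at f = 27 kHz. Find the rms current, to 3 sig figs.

31.8 mA

ω = 2πf = 169600 rad/s
X_L = ωL = 117 Ω
X_C = 1/(ωC) = 608 Ω
Parallel: admittances add. Y = 1/R + 1/(jωL) + jωC
Y = (0.00345 − j0.00693) S
|Y| = 0.00774 S → |Z| = 1/|Y| = 129 Ω, ∠Z = −∠Y = 63.6°
I = V/|Z| = 4.1/129 = 31.8 mA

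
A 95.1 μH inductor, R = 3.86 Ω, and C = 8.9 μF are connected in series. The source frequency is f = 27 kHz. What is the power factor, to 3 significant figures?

ω = 2πf = 169600 rad/s
X_L = ωL = 16.1 Ω
X_C = 1/(ωC) = 0.662 Ω
Net reactance X = X_L − X_C = 15.5 Ω
Z = 3.86 + j15.5 Ω
|Z| = √(3.86² + 15.5²) = 15.9 Ω
∠Z = arctan(15.5/3.86) = 76.0°
cos φ = cos(76.0°) = 0.242

0.242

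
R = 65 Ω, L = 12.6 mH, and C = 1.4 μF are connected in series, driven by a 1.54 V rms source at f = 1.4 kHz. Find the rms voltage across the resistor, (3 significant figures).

ω = 2πf = 8796 rad/s
X_L = ωL = 111 Ω
X_C = 1/(ωC) = 81.2 Ω
Net reactance X = X_L − X_C = 29.6 Ω
Z = 65.0 + j29.6 Ω
|Z| = √(65.0² + 29.6²) = 71.4 Ω
I = V/|Z| = 21.6 mA
V_R = I·|Z_R| = 0.0216 × 65.0 = 1.40 V

1.40 V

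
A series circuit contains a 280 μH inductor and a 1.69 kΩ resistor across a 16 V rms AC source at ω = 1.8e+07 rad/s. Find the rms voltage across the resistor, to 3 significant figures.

5.09 V

X_L = ωL = 5040 Ω
Z = 1690 + j5040 Ω
|Z| = √(1690² + 5040²) = 5320 Ω
I = V/|Z| = 3.01 mA
V_R = I·|Z_R| = 0.00301 × 1690 = 5.09 V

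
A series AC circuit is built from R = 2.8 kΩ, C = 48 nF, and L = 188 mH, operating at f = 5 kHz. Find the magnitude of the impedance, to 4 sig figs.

ω = 2πf = 31420 rad/s
X_L = ωL = 5906 Ω
X_C = 1/(ωC) = 663.1 Ω
Net reactance X = X_L − X_C = 5243 Ω
Z = 2800 + j5243 Ω
|Z| = √(2800² + 5243²) = 5944 Ω

5944 Ω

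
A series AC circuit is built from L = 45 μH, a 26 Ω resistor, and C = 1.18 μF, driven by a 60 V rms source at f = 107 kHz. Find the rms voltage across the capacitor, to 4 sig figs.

ω = 2πf = 672300 rad/s
X_L = ωL = 30.25 Ω
X_C = 1/(ωC) = 1.261 Ω
Net reactance X = X_L − X_C = 28.99 Ω
Z = 26.00 + j28.99 Ω
|Z| = √(26.00² + 28.99²) = 38.94 Ω
I = V/|Z| = 1.541 A
V_C = I·|Z_C| = 1.541 × 1.261 = 1.942 V

1.942 V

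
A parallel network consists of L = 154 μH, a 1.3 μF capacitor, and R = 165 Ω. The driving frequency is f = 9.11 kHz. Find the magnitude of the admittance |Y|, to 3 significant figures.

39.5 mS

ω = 2πf = 57240 rad/s
X_L = ωL = 8.81 Ω
X_C = 1/(ωC) = 13.4 Ω
Parallel: admittances add. Y = 1/R + 1/(jωL) + jωC
Y = (0.00606 − j0.0390) S
|Y| = 0.0395 S → |Z| = 1/|Y| = 25.3 Ω, ∠Z = −∠Y = 81.2°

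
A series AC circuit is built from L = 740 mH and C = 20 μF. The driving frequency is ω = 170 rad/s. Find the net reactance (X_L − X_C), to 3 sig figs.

-168 Ω

X_L = ωL = 126 Ω
X_C = 1/(ωC) = 294 Ω
X = 126 − 294 = -168 Ω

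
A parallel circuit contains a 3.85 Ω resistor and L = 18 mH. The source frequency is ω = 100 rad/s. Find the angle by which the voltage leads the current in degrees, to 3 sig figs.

64.9°

X_L = ωL = 1.80 Ω
Parallel: admittances add. Y = 1/R + 1/(jωL)
Y = (0.260 − j0.556) S
|Y| = 0.613 S → |Z| = 1/|Y| = 1.63 Ω, ∠Z = −∠Y = 64.9°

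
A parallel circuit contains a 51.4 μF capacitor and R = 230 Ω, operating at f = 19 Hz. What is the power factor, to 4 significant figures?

ω = 2πf = 119.4 rad/s
X_C = 1/(ωC) = 163.0 Ω
Parallel: admittances add. Y = 1/R + jωC
Y = (0.004348 + j0.006136) S
|Y| = 0.007520 S → |Z| = 1/|Y| = 133.0 Ω, ∠Z = −∠Y = -54.68°
cos φ = cos(-54.68°) = 0.5781

0.5781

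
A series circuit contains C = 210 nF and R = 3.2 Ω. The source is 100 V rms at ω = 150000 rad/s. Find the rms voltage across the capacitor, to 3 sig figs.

X_C = 1/(ωC) = 31.7 Ω
Z = 3.20 − j31.7 Ω
|Z| = √(3.20² + 31.7²) = 31.9 Ω
I = V/|Z| = 3.13 A
V_C = I·|Z_C| = 3.13 × 31.7 = 99.5 V

99.5 V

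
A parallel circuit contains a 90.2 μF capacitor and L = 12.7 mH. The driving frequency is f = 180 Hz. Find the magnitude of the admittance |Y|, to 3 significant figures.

ω = 2πf = 1131 rad/s
X_L = ωL = 14.4 Ω
X_C = 1/(ωC) = 9.80 Ω
Parallel: admittances add. Y = 1/(jωL) + jωC
Y = (0 + j0.0324) S
|Y| = 0.0324 S → |Z| = 1/|Y| = 30.9 Ω, ∠Z = −∠Y = -90.0°

32.4 mS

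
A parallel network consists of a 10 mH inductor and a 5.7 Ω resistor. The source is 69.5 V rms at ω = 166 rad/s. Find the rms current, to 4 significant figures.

X_L = ωL = 1.660 Ω
Parallel: admittances add. Y = 1/R + 1/(jωL)
Y = (0.1754 − j0.6024) S
|Y| = 0.6274 S → |Z| = 1/|Y| = 1.594 Ω, ∠Z = −∠Y = 73.76°
I = V/|Z| = 69.5/1.594 = 43.61 A

43.61 A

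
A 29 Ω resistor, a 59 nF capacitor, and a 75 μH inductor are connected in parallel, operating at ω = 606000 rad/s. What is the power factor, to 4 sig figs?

0.9289

X_L = ωL = 45.45 Ω
X_C = 1/(ωC) = 27.97 Ω
Parallel: admittances add. Y = 1/R + 1/(jωL) + jωC
Y = (0.03448 + j0.01375) S
|Y| = 0.03712 S → |Z| = 1/|Y| = 26.94 Ω, ∠Z = −∠Y = -21.74°
cos φ = cos(-21.74°) = 0.9289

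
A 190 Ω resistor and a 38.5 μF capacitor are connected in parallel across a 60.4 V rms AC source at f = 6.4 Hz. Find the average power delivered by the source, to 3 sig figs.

ω = 2πf = 40.21 rad/s
X_C = 1/(ωC) = 646 Ω
Parallel: admittances add. Y = 1/R + jωC
Y = (0.00526 + j0.00155) S
|Y| = 0.00549 S → |Z| = 1/|Y| = 182 Ω, ∠Z = −∠Y = -16.4°
I = V/|Z| = 331 mA
P = VI cos φ = 60.4 × 0.331 × cos(-16.4°) = 19.2 W

19.2 W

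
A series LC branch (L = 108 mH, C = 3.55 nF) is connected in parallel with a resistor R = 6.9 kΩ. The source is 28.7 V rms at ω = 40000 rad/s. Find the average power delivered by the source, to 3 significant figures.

119 mW

X_L = ωL = 4320 Ω
X_C = 1/(ωC) = 7040 Ω
Branch 1: Z₁ = R = 6900 Ω
Branch 2 (series LC): Z₂ = j(X_L − X_C) = −j2720 Ω
Parallel: Z = Z₁Z₂/(Z₁+Z₂), |Z| = 2530 Ω, ∠Z = -68.5°
I = V/|Z| = 11.3 mA
P = VI cos φ = 28.7 × 0.0113 × cos(-68.5°) = 119 mW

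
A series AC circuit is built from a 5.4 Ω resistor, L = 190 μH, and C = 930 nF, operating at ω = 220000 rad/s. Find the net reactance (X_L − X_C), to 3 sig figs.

X_L = ωL = 41.8 Ω
X_C = 1/(ωC) = 4.89 Ω
X = 41.8 − 4.89 = 36.9 Ω

36.9 Ω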